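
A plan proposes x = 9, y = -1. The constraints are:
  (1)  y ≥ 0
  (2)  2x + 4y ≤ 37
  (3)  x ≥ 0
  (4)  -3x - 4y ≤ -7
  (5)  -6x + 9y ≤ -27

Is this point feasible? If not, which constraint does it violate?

Constraint (1): y = -1, which is not ≥ 0. All other constraints are satisfied.

not feasible — violates (1)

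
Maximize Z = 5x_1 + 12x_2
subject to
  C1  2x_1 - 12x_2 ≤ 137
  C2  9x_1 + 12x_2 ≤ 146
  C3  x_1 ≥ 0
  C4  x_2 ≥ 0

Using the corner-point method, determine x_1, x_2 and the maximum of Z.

x_1 = 0, x_2 = 73/6, maximum Z = 146

Vertices and Z = 5x_1 + 12x_2:
  (0, 73/6) → Z = 146
  (146/9, 0) → Z = 730/9
  (0, 0) → Z = 0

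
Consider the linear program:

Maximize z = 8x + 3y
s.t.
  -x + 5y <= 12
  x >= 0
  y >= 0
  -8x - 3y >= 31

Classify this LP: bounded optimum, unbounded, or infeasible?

infeasible

The boundaries -x + 5y = 12 and x = 0 meet at (0, 12/5), but that point violates -8x - 3y ≥ 31. Every candidate vertex is excluded by some other constraint, so the feasible region is empty.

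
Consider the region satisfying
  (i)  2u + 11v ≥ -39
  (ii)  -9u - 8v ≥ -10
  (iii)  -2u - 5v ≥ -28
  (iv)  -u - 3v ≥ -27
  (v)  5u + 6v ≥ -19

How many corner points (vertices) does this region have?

The feasible vertices (each the meet of two boundaries and inside every other half-plane) are:
  (422/83, -371/83)
  (25/43, -157/43)
  (-6, 8)
  (-263/13, 178/13)

4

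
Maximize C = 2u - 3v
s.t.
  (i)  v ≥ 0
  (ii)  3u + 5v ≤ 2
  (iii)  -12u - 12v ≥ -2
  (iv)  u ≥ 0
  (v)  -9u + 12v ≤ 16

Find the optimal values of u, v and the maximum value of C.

u = 1/6, v = 0, maximum C = 1/3

Extreme points and C = 2u - 3v:
  (1/6, 0) → C = 1/3
  (0, 0) → C = 0
  (0, 1/6) → C = -1/2

At the optimal vertex, v = 0 and -12u - 12v = -2.
Solving simultaneously gives u = 1/6, v = 0.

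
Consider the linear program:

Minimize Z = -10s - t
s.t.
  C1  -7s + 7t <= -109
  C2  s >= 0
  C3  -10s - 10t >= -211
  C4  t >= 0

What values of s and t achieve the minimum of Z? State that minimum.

s = 211/10, t = 0, minimum Z = -211

Corner points and Z = -10s - t:
  (2567/140, 387/140) → Z = -26057/140
  (109/7, 0) → Z = -1090/7
  (211/10, 0) → Z = -211

The optimum lies where -10s - 10t = -211 and t = 0.
Solving simultaneously gives s = 211/10, t = 0.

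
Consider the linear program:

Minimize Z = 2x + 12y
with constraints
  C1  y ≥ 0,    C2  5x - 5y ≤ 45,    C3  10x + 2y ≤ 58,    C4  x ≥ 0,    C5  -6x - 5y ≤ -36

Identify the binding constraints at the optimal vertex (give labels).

Feasible corners and Z = 2x + 12y:
  (0, 29) → Z = 348
  (109/19, 6/19) → Z = 290/19
  (0, 36/5) → Z = 432/5

The minimum is at (109/19, 6/19). Substituting into each constraint, equality holds for C3 and C5; the remaining constraints have slack.

C3 and C5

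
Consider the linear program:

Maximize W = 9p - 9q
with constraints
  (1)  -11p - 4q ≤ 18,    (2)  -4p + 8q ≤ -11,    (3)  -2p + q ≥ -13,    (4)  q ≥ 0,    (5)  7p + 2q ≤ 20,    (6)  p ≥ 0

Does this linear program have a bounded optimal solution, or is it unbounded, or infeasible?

Feasible corners and W = 9p - 9q:
  (11/4, 0) → W = 99/4
  (91/32, 3/64) → W = 1611/64
  (20/7, 0) → W = 180/7
The feasible region has finitely many vertices and no improving ray; the maximum is 180/7 at (20/7, 0).

bounded optimum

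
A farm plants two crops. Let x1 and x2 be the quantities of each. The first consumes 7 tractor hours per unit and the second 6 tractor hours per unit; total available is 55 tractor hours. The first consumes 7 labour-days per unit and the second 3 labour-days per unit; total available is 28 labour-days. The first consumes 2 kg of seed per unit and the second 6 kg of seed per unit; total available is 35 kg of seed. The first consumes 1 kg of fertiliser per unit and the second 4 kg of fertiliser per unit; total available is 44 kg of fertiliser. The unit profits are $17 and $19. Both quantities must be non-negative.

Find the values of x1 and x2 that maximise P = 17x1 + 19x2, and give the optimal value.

x1 = 7/4, x2 = 21/4, maximum P = 259/2

Corner points and P = 17x1 + 19x2:
  (0, 0) → P = 0
  (0, 35/6) → P = 665/6
  (4, 0) → P = 68
  (7/4, 21/4) → P = 259/2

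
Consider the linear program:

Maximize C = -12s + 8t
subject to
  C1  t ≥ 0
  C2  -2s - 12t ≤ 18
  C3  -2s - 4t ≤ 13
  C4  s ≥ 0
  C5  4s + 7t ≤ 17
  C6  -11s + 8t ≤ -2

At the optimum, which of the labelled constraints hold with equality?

C1 and C6

Extreme points and C = -12s + 8t:
  (17/4, 0) → C = -51
  (2/11, 0) → C = -24/11
  (150/109, 179/109) → C = -368/109

The maximum is at (2/11, 0). Substituting into each constraint, equality holds for C1 and C6; the remaining constraints have slack.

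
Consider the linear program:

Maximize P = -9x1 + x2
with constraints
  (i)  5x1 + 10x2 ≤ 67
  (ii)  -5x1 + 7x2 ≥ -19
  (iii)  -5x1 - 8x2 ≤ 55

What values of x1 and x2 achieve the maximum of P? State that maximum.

x1 = -543/5, x2 = 61, maximum P = 5192/5

Feasible corners and P = -9x1 + x2:
  (659/85, 48/17) → P = -5691/85
  (-543/5, 61) → P = 5192/5
  (-233/75, -74/15) → P = 1727/75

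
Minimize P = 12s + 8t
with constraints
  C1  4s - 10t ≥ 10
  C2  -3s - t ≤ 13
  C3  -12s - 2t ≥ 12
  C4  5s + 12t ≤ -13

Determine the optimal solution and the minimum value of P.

s = 7/3, t = -20, minimum P = -132

Extreme points and P = 12s + 8t:
  (-60/17, -41/17) → P = -1048/17
  (-25/32, -21/16) → P = -159/8
  (7/3, -20) → P = -132

At the optimal vertex, -3s - t = 13 and -12s - 2t = 12.
Solving simultaneously gives s = 7/3, t = -20.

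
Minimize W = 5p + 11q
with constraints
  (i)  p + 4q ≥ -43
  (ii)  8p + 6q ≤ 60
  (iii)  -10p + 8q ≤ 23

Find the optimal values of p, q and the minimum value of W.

p = -109/12, q = -407/48, minimum W = -2219/16

Feasible corners and W = 5p + 11q:
  (249/13, -202/13) → W = -977/13
  (-109/12, -407/48) → W = -2219/16
  (171/62, 196/31) → W = 5167/62

The optimum lies where p + 4q = -43 and -10p + 8q = 23.
Solving simultaneously gives p = -109/12, q = -407/48.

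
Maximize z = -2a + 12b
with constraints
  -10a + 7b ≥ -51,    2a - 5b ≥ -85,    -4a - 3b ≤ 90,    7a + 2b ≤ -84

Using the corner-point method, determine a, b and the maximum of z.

Extreme points and z = -2a + 12b:
  (-477/58, -552/29) → z = -6147/29
  (-162/23, -399/23) → z = -4464/23
  (-705/26, 80/13) → z = 1665/13
  (-590/39, 427/39) → z = 6304/39

The binding constraints are 2a - 5b = -85 and 7a + 2b = -84.
Solving simultaneously gives a = -590/39, b = 427/39.

a = -590/39, b = 427/39, maximum z = 6304/39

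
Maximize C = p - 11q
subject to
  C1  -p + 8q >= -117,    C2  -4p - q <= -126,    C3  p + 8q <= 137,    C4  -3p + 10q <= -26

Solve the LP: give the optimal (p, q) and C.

p = 375/11, q = -114/11, maximum C = 1629/11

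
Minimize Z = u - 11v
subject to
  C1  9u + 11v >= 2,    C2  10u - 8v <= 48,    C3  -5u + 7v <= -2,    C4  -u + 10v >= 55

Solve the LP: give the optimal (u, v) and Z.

Extreme points and Z = u - 11v:
  (32/3, 22/3) → Z = -70
  (10, 13/2) → Z = -123/2
  (405/43, 277/43) → Z = -2642/43

The binding constraints are 10u - 8v = 48 and -5u + 7v = -2.
Solving simultaneously gives u = 32/3, v = 22/3.

u = 32/3, v = 22/3, minimum Z = -70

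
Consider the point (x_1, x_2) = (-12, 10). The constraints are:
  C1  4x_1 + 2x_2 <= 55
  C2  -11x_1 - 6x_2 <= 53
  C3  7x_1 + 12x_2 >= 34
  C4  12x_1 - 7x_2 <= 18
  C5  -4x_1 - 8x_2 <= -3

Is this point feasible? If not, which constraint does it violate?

not feasible — violates C2

Constraint C2: -11x_1 - 6x_2 = 72, which is not ≤ 53. All other constraints are satisfied.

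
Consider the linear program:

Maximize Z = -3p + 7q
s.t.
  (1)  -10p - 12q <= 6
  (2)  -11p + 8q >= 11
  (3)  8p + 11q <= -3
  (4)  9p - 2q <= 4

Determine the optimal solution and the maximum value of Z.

p = -15/7, q = 9/7, maximum Z = 108/7

Extreme points and Z = -3p + 7q:
  (-45/53, 11/53) → Z = 4
  (-15/7, 9/7) → Z = 108/7
  (-29/37, 11/37) → Z = 164/37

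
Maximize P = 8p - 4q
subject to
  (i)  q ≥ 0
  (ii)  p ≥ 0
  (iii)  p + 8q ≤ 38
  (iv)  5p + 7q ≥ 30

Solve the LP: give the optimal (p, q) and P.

p = 38, q = 0, maximum P = 304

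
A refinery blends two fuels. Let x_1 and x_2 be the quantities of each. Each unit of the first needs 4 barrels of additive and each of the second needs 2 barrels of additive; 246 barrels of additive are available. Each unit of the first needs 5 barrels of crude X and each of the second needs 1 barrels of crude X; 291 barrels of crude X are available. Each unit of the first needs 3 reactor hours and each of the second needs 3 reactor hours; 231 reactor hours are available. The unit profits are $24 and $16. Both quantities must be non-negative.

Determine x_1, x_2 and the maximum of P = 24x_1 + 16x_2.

x_1 = 46, x_2 = 31, maximum P = 1600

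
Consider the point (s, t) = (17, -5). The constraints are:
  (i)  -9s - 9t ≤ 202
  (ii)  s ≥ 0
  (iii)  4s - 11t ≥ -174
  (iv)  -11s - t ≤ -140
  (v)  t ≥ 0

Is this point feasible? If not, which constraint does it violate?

not feasible — violates (v)

Constraint (v): t = -5, which is not ≥ 0. All other constraints are satisfied.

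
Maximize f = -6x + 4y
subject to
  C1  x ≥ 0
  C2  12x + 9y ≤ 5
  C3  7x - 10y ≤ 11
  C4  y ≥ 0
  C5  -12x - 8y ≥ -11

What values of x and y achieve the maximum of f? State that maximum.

Vertices and f = -6x + 4y:
  (0, 5/9) → f = 20/9
  (0, 0) → f = 0
  (5/12, 0) → f = -5/2

At the optimal vertex, x = 0 and 12x + 9y = 5.
Solving simultaneously gives x = 0, y = 5/9.

x = 0, y = 5/9, maximum f = 20/9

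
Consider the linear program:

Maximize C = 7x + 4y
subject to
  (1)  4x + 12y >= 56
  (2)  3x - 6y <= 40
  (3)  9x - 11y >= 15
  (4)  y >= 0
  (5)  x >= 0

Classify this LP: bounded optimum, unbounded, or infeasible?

unbounded

From the feasible point (68/5, 2/15), moving in the direction (11, 9) keeps every constraint satisfied while C increases without bound.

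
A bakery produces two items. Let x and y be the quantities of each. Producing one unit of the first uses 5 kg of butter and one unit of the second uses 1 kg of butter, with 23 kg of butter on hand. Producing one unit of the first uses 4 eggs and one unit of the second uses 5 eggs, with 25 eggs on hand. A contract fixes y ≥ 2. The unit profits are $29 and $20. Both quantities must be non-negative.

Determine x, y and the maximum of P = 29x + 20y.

x = 15/4, y = 2, maximum P = 595/4

The optimum lies where 4x + 5y = 25 and y = 2.
Solving simultaneously gives x = 15/4, y = 2.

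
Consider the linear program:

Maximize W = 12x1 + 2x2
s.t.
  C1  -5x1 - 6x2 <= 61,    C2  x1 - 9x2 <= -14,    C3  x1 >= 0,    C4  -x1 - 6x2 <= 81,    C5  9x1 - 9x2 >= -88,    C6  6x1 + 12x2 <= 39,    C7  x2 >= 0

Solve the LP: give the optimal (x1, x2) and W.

x1 = 61/22, x2 = 41/22, maximum W = 37

Extreme points and W = 12x1 + 2x2:
  (0, 14/9) → W = 28/9
  (61/22, 41/22) → W = 37
  (0, 13/4) → W = 13/2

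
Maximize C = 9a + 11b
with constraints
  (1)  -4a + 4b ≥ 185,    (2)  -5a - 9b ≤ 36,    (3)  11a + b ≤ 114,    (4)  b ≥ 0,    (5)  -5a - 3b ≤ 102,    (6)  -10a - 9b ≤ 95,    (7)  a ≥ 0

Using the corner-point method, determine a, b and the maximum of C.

Extreme points and C = 9a + 11b:
  (271/48, 2491/48) → C = 1865/3
  (0, 185/4) → C = 2035/4
  (0, 114) → C = 1254

The binding constraints are 11a + b = 114 and a = 0.
Solving simultaneously gives a = 0, b = 114.

a = 0, b = 114, maximum C = 1254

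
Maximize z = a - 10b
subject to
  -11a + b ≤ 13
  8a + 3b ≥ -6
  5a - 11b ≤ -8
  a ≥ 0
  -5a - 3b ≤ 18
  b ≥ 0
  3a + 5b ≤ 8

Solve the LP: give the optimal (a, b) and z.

Vertices and z = a - 10b:
  (0, 8/11) → z = -80/11
  (24/29, 32/29) → z = -296/29
  (0, 8/5) → z = -16

At the optimal vertex, 5a - 11b = -8 and a = 0.
Solving simultaneously gives a = 0, b = 8/11.

a = 0, b = 8/11, maximum z = -80/11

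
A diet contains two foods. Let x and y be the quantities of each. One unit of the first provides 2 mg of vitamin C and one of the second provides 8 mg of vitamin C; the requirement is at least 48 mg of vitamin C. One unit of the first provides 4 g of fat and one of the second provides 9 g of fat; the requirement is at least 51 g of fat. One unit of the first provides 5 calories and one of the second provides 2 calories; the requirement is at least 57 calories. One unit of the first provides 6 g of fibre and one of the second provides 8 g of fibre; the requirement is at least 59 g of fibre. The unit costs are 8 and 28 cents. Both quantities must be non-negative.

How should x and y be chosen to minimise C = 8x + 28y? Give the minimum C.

x = 10, y = 7/2, minimum C = 178

Corner points and C = 8x + 28y:
  (0, 57/2) → C = 798
  (24, 0) → C = 192
  (10, 7/2) → C = 178
The feasible region is unbounded (it extends along (0, 1), (1, 0)), but C strictly increases along every unbounded feasible direction, so there is no improving ray and the minimum is attained at a vertex.

At the optimal vertex, 2x + 8y = 48 and 5x + 2y = 57.
Solving simultaneously gives x = 10, y = 7/2.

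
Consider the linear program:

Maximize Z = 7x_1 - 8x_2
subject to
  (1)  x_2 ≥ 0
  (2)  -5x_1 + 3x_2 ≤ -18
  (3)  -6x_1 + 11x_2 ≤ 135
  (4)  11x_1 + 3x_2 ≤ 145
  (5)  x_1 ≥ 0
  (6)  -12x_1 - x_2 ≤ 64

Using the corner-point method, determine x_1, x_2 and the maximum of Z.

x_1 = 145/11, x_2 = 0, maximum Z = 1015/11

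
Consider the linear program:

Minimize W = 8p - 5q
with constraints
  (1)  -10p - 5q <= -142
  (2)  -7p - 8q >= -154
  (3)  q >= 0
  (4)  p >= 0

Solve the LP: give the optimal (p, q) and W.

p = 122/15, q = 182/15, minimum W = 22/5

Extreme points and W = 8p - 5q:
  (122/15, 182/15) → W = 22/5
  (71/5, 0) → W = 568/5
  (22, 0) → W = 176

The optimum lies where -10p - 5q = -142 and -7p - 8q = -154.
Solving simultaneously gives p = 122/15, q = 182/15.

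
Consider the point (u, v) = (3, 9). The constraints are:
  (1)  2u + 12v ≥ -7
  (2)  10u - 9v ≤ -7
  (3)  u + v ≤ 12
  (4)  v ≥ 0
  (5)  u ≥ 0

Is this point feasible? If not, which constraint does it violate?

(1): 114 ≥ -7 ✓
(2): -51 ≤ -7 ✓
(3): 12 ≤ 12 ✓
(4): 9 ≥ 0 ✓
(5): 3 ≥ 0 ✓

feasible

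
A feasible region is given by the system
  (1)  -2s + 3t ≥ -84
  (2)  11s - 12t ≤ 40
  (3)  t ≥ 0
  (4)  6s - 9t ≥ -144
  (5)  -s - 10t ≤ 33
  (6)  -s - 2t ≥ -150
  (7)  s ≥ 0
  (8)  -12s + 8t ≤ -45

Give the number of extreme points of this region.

Of the 27 pairwise boundary intersections, those satisfying every inequality are:
  (940/17, 805/17)
  (55/14, 15/56)
  (354/7, 348/7)
  (519/20, 333/10)

4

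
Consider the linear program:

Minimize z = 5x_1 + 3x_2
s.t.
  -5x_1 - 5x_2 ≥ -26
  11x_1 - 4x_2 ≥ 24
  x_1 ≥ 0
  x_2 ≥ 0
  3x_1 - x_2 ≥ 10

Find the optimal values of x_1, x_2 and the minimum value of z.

Feasible corners and z = 5x_1 + 3x_2:
  (26/5, 0) → z = 26
  (19/5, 7/5) → z = 116/5
  (10/3, 0) → z = 50/3

x_1 = 10/3, x_2 = 0, minimum z = 50/3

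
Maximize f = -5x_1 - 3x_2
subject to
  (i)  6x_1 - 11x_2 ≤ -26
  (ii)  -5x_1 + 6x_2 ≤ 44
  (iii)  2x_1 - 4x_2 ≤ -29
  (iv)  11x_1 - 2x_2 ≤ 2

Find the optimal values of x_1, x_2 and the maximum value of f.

Extreme points and f = -5x_1 - 3x_2:
  (-1/4, 57/8) → f = -161/8
  (25/14, 247/28) → f = -991/28
  (33/20, 323/40) → f = -1299/40

The binding constraints are -5x_1 + 6x_2 = 44 and 2x_1 - 4x_2 = -29.
Solving simultaneously gives x_1 = -1/4, x_2 = 57/8.

x_1 = -1/4, x_2 = 57/8, maximum f = -161/8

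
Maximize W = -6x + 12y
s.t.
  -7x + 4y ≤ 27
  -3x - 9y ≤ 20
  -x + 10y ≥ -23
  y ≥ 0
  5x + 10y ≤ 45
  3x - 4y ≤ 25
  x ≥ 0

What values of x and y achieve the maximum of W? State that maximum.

x = 0, y = 9/2, maximum W = 54

Corner points and W = -6x + 12y:
  (25/3, 0) → W = -50
  (0, 0) → W = 0
  (43/5, 1/5) → W = -246/5
  (0, 9/2) → W = 54

The optimum lies where 5x + 10y = 45 and x = 0.
Solving simultaneously gives x = 0, y = 9/2.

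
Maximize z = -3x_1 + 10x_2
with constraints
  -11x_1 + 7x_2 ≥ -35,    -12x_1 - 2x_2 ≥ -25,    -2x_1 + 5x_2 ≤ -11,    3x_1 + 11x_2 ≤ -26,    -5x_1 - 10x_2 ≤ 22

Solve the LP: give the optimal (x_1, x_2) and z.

x_1 = 18/25, x_2 = -64/25, maximum z = -694/25

The binding constraints are 3x_1 + 11x_2 = -26 and -5x_1 - 10x_2 = 22.
Solving simultaneously gives x_1 = 18/25, x_2 = -64/25.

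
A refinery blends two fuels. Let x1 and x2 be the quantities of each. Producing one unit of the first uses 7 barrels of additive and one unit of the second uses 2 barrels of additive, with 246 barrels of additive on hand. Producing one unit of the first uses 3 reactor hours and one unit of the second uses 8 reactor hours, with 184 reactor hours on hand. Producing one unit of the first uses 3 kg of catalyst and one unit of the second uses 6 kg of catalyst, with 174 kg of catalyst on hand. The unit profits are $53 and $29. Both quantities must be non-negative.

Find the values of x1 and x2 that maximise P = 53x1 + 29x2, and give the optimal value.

x1 = 32, x2 = 11, maximum P = 2015

Extreme points and P = 53x1 + 29x2:
  (0, 0) → P = 0
  (0, 23) → P = 667
  (246/7, 0) → P = 13038/7
  (32, 11) → P = 2015

The optimum lies where 7x1 + 2x2 = 246 and 3x1 + 8x2 = 184.
Solving simultaneously gives x1 = 32, x2 = 11.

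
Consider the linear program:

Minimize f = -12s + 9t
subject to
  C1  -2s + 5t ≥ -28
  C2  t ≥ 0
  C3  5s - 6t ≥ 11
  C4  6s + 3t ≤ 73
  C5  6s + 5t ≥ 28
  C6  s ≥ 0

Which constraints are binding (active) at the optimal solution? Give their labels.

Feasible corners and f = -12s + 9t:
  (73/6, 0) → f = -146
  (14/3, 0) → f = -56
  (157/17, 299/51) → f = -987/17
  (223/61, 74/61) → f = -2010/61

The minimum is at (73/6, 0). Substituting into each constraint, equality holds for C2 and C4; the remaining constraints have slack.

C2 and C4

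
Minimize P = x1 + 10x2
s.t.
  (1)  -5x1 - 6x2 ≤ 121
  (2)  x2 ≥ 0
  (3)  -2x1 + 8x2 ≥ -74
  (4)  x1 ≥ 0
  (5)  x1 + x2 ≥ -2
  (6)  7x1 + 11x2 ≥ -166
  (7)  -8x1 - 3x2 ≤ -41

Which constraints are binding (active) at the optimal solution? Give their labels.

Extreme points and P = x1 + 10x2:
  (37, 0) → P = 37
  (41/8, 0) → P = 41/8
  (0, 41/3) → P = 410/3
The feasible region is unbounded (it extends along (0, 1), (4, 1)), but P strictly increases along every unbounded feasible direction, so there is no improving ray and the minimum is attained at a vertex.

The minimum is at (41/8, 0). Substituting into each constraint, equality holds for (2) and (7); the remaining constraints have slack.

(2) and (7)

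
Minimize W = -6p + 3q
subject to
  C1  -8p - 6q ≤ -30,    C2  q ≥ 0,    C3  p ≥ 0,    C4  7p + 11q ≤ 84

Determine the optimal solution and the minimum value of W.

Feasible corners and W = -6p + 3q:
  (15/4, 0) → W = -45/2
  (0, 5) → W = 15
  (12, 0) → W = -72
  (0, 84/11) → W = 252/11

p = 12, q = 0, minimum W = -72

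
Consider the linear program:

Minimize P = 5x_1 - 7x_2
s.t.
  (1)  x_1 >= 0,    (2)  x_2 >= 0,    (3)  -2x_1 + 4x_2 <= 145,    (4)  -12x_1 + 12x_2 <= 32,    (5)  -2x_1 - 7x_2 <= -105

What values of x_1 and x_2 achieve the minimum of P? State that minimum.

The feasible region is unbounded (it extends along (2, 1), (1, 0)), but P strictly increases along every unbounded feasible direction, so there is no improving ray and the minimum is attained at a vertex.

At the optimal vertex, -2x_1 + 4x_2 = 145 and -12x_1 + 12x_2 = 32.
Solving simultaneously gives x_1 = 403/6, x_2 = 419/6.

x_1 = 403/6, x_2 = 419/6, minimum P = -153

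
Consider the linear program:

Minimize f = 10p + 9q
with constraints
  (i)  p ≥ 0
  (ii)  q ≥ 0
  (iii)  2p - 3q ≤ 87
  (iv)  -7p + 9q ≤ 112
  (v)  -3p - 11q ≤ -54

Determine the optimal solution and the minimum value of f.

Corner points and f = 10p + 9q:
  (0, 112/9) → f = 112
  (0, 54/11) → f = 486/11
  (87/2, 0) → f = 435
  (18, 0) → f = 180
The feasible region is unbounded (it extends along (9, 7), (3, 2)), but f strictly increases along every unbounded feasible direction, so there is no improving ray and the minimum is attained at a vertex.

The optimum lies where p = 0 and -3p - 11q = -54.
Solving simultaneously gives p = 0, q = 54/11.

p = 0, q = 54/11, minimum f = 486/11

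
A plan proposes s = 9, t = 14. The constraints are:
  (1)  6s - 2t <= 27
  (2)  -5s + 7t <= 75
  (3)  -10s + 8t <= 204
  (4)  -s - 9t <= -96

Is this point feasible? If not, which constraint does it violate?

(1): 26 ≤ 27 ✓
(2): 53 ≤ 75 ✓
(3): 22 ≤ 204 ✓
(4): -135 ≤ -96 ✓

feasible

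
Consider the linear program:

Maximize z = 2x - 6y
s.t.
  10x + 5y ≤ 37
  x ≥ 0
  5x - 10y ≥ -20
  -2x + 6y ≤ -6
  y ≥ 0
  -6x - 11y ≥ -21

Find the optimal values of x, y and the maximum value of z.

x = 7/2, y = 0, maximum z = 7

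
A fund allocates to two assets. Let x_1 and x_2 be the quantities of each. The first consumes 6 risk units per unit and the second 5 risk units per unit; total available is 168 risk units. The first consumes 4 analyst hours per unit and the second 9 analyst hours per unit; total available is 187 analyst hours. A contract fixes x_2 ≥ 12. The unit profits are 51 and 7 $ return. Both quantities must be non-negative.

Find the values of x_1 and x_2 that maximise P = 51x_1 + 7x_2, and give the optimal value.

Corner points and P = 51x_1 + 7x_2:
  (0, 187/9) → P = 1309/9
  (0, 12) → P = 84
  (577/34, 225/17) → P = 32577/34
  (18, 12) → P = 1002

The binding constraints are 6x_1 + 5x_2 = 168 and x_2 = 12.
Solving simultaneously gives x_1 = 18, x_2 = 12.

x_1 = 18, x_2 = 12, maximum P = 1002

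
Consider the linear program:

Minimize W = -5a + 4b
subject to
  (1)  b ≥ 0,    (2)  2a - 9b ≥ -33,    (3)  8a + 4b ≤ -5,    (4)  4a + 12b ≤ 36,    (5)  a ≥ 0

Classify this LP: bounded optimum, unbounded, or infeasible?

The boundaries b = 0 and 2a - 9b = -33 meet at (-33/2, 0), but that point violates a ≥ 0. Every candidate vertex is excluded by some other constraint, so the feasible region is empty.

infeasible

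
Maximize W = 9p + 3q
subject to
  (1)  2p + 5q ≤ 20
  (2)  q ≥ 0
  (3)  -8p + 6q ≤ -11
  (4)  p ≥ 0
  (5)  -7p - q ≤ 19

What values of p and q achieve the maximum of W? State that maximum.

Feasible corners and W = 9p + 3q:
  (10, 0) → W = 90
  (175/52, 69/26) → W = 153/4
  (11/8, 0) → W = 99/8

At the optimal vertex, 2p + 5q = 20 and q = 0.
Solving simultaneously gives p = 10, q = 0.

p = 10, q = 0, maximum W = 90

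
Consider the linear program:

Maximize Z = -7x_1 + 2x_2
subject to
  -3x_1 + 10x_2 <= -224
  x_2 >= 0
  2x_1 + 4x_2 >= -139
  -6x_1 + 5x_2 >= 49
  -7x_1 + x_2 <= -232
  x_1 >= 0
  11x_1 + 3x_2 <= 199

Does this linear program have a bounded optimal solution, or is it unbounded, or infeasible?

infeasible

The boundaries x_1 = 0 and 11x_1 + 3x_2 = 199 meet at (0, 199/3), but that point violates -3x_1 + 10x_2 ≤ -224. Every candidate vertex is excluded by some other constraint, so the feasible region is empty.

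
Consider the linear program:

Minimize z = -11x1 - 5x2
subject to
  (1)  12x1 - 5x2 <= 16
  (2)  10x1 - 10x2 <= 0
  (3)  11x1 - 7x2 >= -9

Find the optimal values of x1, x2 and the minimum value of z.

x1 = 157/29, x2 = 284/29, minimum z = -3147/29

Extreme points and z = -11x1 - 5x2:
  (16/7, 16/7) → z = -256/7
  (157/29, 284/29) → z = -3147/29
  (-9/4, -9/4) → z = 36

The binding constraints are 12x1 - 5x2 = 16 and 11x1 - 7x2 = -9.
Solving simultaneously gives x1 = 157/29, x2 = 284/29.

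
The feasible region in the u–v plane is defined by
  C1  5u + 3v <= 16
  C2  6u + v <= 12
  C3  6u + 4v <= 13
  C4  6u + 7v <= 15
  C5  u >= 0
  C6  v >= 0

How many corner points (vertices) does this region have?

Of the 15 pairwise boundary intersections, those satisfying every inequality are:
  (35/18, 1/3)
  (2, 0)
  (31/18, 2/3)
  (0, 15/7)
  (0, 0)

5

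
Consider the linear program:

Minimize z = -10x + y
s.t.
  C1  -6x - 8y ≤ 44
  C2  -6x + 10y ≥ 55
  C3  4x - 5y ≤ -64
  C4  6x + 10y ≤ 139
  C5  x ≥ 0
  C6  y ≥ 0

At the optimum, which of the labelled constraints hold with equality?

C3 and C4

Feasible corners and z = -10x + y:
  (11/14, 94/7) → z = 39/7
  (0, 64/5) → z = 64/5
  (0, 139/10) → z = 139/10

The minimum is at (11/14, 94/7). Substituting into each constraint, equality holds for C3 and C4; the remaining constraints have slack.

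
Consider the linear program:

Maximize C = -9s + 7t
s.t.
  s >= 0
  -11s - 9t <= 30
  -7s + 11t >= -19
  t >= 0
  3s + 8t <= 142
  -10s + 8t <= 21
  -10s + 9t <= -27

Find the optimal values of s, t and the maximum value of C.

Extreme points and C = -9s + 7t:
  (19/7, 0) → C = -171/7
  (1714/89, 937/89) → C = -8867/89
  (27/10, 0) → C = -243/10
  (1494/107, 1339/107) → C = -4073/107

The binding constraints are t = 0 and -10s + 9t = -27.
Solving simultaneously gives s = 27/10, t = 0.

s = 27/10, t = 0, maximum C = -243/10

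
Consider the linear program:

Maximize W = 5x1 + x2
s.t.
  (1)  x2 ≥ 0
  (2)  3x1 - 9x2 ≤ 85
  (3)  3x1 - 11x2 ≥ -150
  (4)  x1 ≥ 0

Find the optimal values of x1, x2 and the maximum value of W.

x1 = 2285/6, x2 = 235/2, maximum W = 6065/3

Corner points and W = 5x1 + x2:
  (85/3, 0) → W = 425/3
  (0, 0) → W = 0
  (2285/6, 235/2) → W = 6065/3
  (0, 150/11) → W = 150/11

The binding constraints are 3x1 - 9x2 = 85 and 3x1 - 11x2 = -150.
Solving simultaneously gives x1 = 2285/6, x2 = 235/2.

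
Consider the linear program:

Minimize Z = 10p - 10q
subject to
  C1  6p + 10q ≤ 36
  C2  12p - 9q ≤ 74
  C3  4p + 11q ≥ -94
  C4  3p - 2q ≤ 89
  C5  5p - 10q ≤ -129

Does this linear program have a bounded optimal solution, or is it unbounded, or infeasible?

unbounded

From the feasible point (-93/11, 477/55), moving in the direction (-11, 4) keeps every constraint satisfied while Z decreases without bound.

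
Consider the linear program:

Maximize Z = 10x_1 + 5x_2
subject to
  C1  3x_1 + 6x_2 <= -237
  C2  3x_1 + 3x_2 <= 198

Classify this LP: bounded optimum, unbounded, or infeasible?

From the feasible point (211, -145), moving in the direction (3, -3) keeps every constraint satisfied while Z increases without bound.

unbounded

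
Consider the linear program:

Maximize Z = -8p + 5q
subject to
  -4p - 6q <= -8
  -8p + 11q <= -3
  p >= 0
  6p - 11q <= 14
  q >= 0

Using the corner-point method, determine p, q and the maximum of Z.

p = 53/46, q = 13/23, maximum Z = -147/23

Corner points and Z = -8p + 5q:
  (53/46, 13/23) → Z = -147/23
  (2, 0) → Z = -16
  (7/3, 0) → Z = -56/3
The feasible region is unbounded (it extends along (11, 6), (11, 8)), but Z strictly decreases along every unbounded feasible direction, so there is no improving ray and the maximum is attained at a vertex.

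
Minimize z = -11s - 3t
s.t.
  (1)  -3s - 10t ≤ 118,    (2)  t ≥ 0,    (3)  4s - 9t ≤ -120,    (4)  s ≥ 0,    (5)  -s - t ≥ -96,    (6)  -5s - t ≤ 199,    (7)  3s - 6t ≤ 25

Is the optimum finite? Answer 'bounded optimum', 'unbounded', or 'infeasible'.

Feasible corners and z = -11s - 3t:
  (0, 40/3) → z = -40
  (744/13, 504/13) → z = -9696/13
  (0, 96) → z = -288
The feasible region has finitely many vertices and no improving ray; the minimum is -9696/13 at (744/13, 504/13).

bounded optimum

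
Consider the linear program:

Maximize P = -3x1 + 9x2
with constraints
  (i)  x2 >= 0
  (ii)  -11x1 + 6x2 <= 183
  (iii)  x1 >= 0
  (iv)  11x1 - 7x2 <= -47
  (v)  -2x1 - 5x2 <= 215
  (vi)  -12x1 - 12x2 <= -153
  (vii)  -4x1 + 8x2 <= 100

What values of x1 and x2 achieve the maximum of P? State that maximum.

x1 = 27/5, x2 = 76/5, maximum P = 603/5

Extreme points and P = -3x1 + 9x2:
  (169/72, 749/72) → P = 1039/12
  (27/5, 76/5) → P = 603/5
  (1/6, 151/12) → P = 451/4

At the optimal vertex, 11x1 - 7x2 = -47 and -4x1 + 8x2 = 100.
Solving simultaneously gives x1 = 27/5, x2 = 76/5.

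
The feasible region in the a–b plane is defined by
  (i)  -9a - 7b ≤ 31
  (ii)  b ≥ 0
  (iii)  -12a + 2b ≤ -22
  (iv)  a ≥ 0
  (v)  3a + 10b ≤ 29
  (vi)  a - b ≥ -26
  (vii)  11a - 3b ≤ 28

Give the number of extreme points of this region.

4

Pairwise boundary intersections that survive every other constraint:
  (11/6, 0)
  (28/11, 0)
  (139/63, 47/21)
  (367/119, 235/119)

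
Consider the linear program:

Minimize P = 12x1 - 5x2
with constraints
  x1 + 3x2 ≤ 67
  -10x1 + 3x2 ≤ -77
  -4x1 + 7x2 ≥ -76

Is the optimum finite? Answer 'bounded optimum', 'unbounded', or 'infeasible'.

bounded optimum

Corner points and P = 12x1 - 5x2:
  (144/11, 593/33) → P = 2219/33
  (697/19, 192/19) → P = 7404/19
  (311/58, -226/29) → P = 2996/29
The feasible region has finitely many vertices and no improving ray; the minimum is 2219/33 at (144/11, 593/33).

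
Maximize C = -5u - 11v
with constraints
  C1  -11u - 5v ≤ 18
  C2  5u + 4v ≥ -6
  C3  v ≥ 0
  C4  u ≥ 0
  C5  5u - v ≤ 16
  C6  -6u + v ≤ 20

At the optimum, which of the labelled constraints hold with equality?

C3 and C4

Corner points and C = -5u - 11v:
  (0, 0) → C = 0
  (16/5, 0) → C = -16
  (0, 20) → C = -220
The feasible region is unbounded (it extends along (1, 5), (1, 6)), but C strictly decreases along every unbounded feasible direction, so there is no improving ray and the maximum is attained at a vertex.

The maximum is at (0, 0). Substituting into each constraint, equality holds for C3 and C4; the remaining constraints have slack.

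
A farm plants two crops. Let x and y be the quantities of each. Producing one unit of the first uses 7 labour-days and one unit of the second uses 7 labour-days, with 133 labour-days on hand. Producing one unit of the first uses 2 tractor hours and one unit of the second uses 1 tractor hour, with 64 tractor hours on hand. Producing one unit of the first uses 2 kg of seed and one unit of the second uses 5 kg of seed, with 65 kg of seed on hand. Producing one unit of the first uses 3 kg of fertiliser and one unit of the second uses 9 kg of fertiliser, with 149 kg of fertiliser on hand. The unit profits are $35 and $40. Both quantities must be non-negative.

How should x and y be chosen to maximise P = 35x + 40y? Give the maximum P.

x = 10, y = 9, maximum P = 710

Corner points and P = 35x + 40y:
  (0, 0) → P = 0
  (0, 13) → P = 520
  (19, 0) → P = 665
  (10, 9) → P = 710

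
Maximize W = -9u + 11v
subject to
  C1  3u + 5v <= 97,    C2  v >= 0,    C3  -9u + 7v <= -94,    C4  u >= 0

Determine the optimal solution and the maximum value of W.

u = 383/22, v = 197/22, maximum W = -640/11

Extreme points and W = -9u + 11v:
  (97/3, 0) → W = -291
  (383/22, 197/22) → W = -640/11
  (94/9, 0) → W = -94

The binding constraints are 3u + 5v = 97 and -9u + 7v = -94.
Solving simultaneously gives u = 383/22, v = 197/22.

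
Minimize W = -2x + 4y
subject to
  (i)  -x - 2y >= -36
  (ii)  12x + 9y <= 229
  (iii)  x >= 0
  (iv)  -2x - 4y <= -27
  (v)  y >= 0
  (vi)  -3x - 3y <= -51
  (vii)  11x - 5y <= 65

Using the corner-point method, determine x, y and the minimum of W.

Corner points and W = -2x + 4y:
  (134/15, 203/15) → W = 544/15
  (0, 18) → W = 72
  (1730/159, 1739/159) → W = 3496/159
  (0, 17) → W = 68
  (75/8, 61/8) → W = 47/4

The optimum lies where -3x - 3y = -51 and 11x - 5y = 65.
Solving simultaneously gives x = 75/8, y = 61/8.

x = 75/8, y = 61/8, minimum W = 47/4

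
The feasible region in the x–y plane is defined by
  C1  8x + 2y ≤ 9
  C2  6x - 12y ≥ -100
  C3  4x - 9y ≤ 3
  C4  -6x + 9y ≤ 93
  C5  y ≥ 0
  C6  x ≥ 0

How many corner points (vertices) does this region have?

Of the 15 pairwise boundary intersections, those satisfying every inequality are:
  (87/80, 3/20)
  (0, 9/2)
  (3/4, 0)
  (0, 0)

4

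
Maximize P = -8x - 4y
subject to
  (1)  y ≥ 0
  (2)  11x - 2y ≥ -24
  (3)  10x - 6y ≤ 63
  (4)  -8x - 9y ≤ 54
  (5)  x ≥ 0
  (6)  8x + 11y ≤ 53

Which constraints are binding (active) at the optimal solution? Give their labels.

(1) and (5)

Vertices and P = -8x - 4y:
  (63/10, 0) → P = -252/5
  (0, 0) → P = 0
  (1011/158, 13/79) → P = -4096/79
  (0, 53/11) → P = -212/11

The maximum is at (0, 0). Substituting into each constraint, equality holds for (1) and (5); the remaining constraints have slack.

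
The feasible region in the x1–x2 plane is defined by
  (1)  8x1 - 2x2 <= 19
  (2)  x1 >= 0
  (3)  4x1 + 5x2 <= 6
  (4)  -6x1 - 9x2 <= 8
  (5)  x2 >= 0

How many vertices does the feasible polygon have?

3

Pairwise boundary intersections that survive every other constraint:
  (0, 6/5)
  (0, 0)
  (3/2, 0)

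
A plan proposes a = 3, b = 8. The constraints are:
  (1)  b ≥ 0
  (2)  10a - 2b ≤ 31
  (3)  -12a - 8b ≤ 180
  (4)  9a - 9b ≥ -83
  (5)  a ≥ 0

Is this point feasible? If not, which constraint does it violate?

(1): 8 ≥ 0 ✓
(2): 14 ≤ 31 ✓
(3): -100 ≤ 180 ✓
(4): -45 ≥ -83 ✓
(5): 3 ≥ 0 ✓

feasible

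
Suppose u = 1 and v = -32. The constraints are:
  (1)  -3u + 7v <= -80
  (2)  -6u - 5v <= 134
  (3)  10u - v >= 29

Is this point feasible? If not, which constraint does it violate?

Constraint (2): -6u - 5v = 154, which is not ≤ 134. All other constraints are satisfied.

not feasible — violates (2)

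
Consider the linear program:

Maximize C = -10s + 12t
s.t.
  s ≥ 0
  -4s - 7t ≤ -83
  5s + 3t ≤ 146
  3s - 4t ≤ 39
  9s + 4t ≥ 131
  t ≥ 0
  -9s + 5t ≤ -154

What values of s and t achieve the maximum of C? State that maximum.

Vertices and C = -10s + 12t:
  (701/29, 243/29) → C = -4094/29
  (298/13, 136/13) → C = -1348/13
  (421/21, 37/7) → C = -2878/21

s = 298/13, t = 136/13, maximum C = -1348/13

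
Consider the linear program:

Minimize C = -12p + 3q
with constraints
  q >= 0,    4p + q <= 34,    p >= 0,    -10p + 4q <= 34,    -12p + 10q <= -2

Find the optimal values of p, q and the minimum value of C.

Extreme points and C = -12p + 3q:
  (17/2, 0) → C = -102
  (1/6, 0) → C = -2
  (171/26, 100/13) → C = -726/13

p = 17/2, q = 0, minimum C = -102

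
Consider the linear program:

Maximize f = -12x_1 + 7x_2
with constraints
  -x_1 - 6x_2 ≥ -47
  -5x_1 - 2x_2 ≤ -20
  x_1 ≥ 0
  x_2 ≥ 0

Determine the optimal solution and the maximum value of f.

x_1 = 13/14, x_2 = 215/28, maximum f = 1193/28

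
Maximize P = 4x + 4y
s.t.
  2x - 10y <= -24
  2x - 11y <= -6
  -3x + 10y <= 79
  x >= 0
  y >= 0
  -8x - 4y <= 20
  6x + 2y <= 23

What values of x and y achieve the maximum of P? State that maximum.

Feasible corners and P = 4x + 4y:
  (0, 12/5) → P = 48/5
  (91/32, 95/32) → P = 93/4
  (0, 79/10) → P = 158/5
  (12/11, 181/22) → P = 410/11

x = 12/11, y = 181/22, maximum P = 410/11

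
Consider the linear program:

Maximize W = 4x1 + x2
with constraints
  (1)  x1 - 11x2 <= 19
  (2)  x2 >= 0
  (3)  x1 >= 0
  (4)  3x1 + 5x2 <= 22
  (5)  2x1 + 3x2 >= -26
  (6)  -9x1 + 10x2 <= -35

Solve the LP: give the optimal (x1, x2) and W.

Vertices and W = 4x1 + x2:
  (22/3, 0) → W = 88/3
  (35/9, 0) → W = 140/9
  (79/15, 31/25) → W = 1673/75

x1 = 22/3, x2 = 0, maximum W = 88/3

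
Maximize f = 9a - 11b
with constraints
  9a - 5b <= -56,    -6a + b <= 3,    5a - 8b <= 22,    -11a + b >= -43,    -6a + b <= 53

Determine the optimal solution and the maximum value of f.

a = 41/21, b = 103/7, maximum f = -1010/7

Vertices and f = 9a - 11b:
  (41/21, 103/7) → f = -1010/7
  (271/46, 1003/46) → f = -4297/23
  (46/5, 291/5) → f = -2787/5

The optimum lies where 9a - 5b = -56 and -6a + b = 3.
Solving simultaneously gives a = 41/21, b = 103/7.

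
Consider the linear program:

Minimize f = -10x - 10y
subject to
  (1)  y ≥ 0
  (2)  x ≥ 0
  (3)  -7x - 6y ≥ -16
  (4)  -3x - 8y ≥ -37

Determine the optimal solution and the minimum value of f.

Feasible corners and f = -10x - 10y:
  (0, 0) → f = 0
  (16/7, 0) → f = -160/7
  (0, 8/3) → f = -80/3

x = 0, y = 8/3, minimum f = -80/3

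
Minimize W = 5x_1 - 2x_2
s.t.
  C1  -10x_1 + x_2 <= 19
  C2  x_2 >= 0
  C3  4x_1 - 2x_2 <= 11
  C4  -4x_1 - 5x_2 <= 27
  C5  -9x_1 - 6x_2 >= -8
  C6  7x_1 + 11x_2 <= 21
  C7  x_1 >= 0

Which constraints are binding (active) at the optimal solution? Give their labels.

C5 and C7

Extreme points and W = 5x_1 - 2x_2:
  (8/9, 0) → W = 40/9
  (0, 0) → W = 0
  (0, 4/3) → W = -8/3

The minimum is at (0, 4/3). Substituting into each constraint, equality holds for C5 and C7; the remaining constraints have slack.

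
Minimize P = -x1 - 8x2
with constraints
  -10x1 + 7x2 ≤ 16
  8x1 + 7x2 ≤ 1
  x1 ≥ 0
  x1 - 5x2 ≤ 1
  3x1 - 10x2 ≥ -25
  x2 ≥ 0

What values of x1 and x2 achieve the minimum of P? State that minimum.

x1 = 0, x2 = 1/7, minimum P = -8/7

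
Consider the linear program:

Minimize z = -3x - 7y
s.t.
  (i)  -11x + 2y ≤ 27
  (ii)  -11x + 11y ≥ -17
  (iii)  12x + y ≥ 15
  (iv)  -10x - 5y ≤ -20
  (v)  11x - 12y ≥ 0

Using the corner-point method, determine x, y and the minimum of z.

Feasible corners and z = -3x - 7y:
  (61/33, 10/33) → z = -23/3
  (204/11, 17) → z = -1921/11
  (48/35, 44/35) → z = -452/35

The binding constraints are -11x + 11y = -17 and 11x - 12y = 0.
Solving simultaneously gives x = 204/11, y = 17.

x = 204/11, y = 17, minimum z = -1921/11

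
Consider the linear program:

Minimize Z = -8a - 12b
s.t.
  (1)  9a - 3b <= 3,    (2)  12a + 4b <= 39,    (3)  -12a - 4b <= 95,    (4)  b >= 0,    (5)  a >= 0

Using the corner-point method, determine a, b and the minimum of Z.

Extreme points and Z = -8a - 12b:
  (43/24, 35/8) → Z = -401/6
  (1/3, 0) → Z = -8/3
  (0, 39/4) → Z = -117
  (0, 0) → Z = 0

a = 0, b = 39/4, minimum Z = -117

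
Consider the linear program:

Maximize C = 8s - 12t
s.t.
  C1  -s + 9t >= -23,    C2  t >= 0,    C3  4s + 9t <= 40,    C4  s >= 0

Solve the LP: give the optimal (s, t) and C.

s = 10, t = 0, maximum C = 80

Vertices and C = 8s - 12t:
  (10, 0) → C = 80
  (0, 0) → C = 0
  (0, 40/9) → C = -160/3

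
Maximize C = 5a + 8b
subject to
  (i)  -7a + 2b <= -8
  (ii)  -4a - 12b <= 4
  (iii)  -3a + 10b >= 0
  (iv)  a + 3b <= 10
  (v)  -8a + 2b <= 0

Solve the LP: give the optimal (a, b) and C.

The binding constraints are -3a + 10b = 0 and a + 3b = 10.
Solving simultaneously gives a = 100/19, b = 30/19.

a = 100/19, b = 30/19, maximum C = 740/19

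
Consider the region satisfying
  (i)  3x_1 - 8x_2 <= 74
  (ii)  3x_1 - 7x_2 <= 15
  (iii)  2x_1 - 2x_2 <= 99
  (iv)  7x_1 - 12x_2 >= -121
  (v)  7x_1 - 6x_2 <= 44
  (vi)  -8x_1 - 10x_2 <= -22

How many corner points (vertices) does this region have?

4

Intersecting each pair of boundary lines and keeping only the points that satisfy every inequality leaves:
  (218/31, 27/31)
  (152/43, -27/43)
  (209/7, 55/2)
  (-473/83, 561/83)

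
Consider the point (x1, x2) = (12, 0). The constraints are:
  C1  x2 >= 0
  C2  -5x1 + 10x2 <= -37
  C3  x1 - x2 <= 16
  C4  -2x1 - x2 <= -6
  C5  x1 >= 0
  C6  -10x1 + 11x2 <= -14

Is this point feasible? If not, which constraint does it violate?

feasible

C1: 0 ≥ 0 ✓
C2: -60 ≤ -37 ✓
C3: 12 ≤ 16 ✓
C4: -24 ≤ -6 ✓
C5: 12 ≥ 0 ✓
C6: -120 ≤ -14 ✓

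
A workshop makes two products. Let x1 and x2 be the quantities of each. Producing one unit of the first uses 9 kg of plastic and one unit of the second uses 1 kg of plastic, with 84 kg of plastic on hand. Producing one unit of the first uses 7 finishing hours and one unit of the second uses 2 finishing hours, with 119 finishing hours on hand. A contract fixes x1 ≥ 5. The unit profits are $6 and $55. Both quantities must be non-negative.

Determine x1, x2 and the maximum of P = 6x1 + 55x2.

Vertices and P = 6x1 + 55x2:
  (28/3, 0) → P = 56
  (5, 0) → P = 30
  (5, 39) → P = 2175

At the optimal vertex, 9x1 + x2 = 84 and x1 = 5.
Solving simultaneously gives x1 = 5, x2 = 39.

x1 = 5, x2 = 39, maximum P = 2175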